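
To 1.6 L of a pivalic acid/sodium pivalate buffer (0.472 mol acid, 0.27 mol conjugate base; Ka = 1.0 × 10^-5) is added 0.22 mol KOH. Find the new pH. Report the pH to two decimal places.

After neutralization: n((CH3)3CCOOH) = 0.252 mol, n((CH3)3CCOO-) = 0.49 mol.
pKa = −log(1.0 × 10^-5) = 5.000
pH = pKa + log([A⁻]/[HA]) = 5.000 + log(0.49/0.252) = 5.000 +0.289

pH = 5.29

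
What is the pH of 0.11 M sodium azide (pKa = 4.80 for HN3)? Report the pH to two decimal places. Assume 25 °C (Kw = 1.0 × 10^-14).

N3- is the conjugate base of the weak acid HN3.
Ka = 10^(−4.80) = 1.58 × 10^-5
Kb = Kw/Ka = 1.0×10^-14 / 1.58 × 10^-5 = 6.33 × 10^-10
Let x = [OH-] at equilibrium. Kb = x²/(0.11 − x).
Neglecting x in the denominator: x = √(6.33 × 10^-10 × 0.11) = 8.34 × 10^-6 M
pOH = 5.08, so pH = 14.00 − pOH = 8.92

pH = 8.92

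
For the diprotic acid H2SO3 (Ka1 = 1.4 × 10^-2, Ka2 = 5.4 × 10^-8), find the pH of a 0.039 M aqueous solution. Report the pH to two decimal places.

pH = 1.76

Since Ka1 ≫ Ka2, the first ionization dominates [H+].
Ka1 = x²/(0.039 − x) = 1.4 × 10^-2
Solving the quadratic: x = (−Ka1 + √(Ka1² + 4·Ka1·C₀))/2 = 1.74 × 10^-2 M
pH = −log(1.74 × 10^-2) = 1.76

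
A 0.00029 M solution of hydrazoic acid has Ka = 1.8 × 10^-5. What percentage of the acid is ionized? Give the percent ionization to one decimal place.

22.0%

HN3 ⇌ N3- + H+; let x = [H+] at equilibrium.
Solve x² + 1.8e-05x − 5.22e-09 = 0 → x = 6.38 × 10^-5 M
% ionization = x/C₀ × 100% = 6.38 × 10^-5/0.00029 × 100% = 22.0%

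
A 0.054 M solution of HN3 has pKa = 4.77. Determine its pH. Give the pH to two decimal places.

pH = 3.02

HN3 ⇌ N3- + H+
Ka = 10^(−4.77) = 1.70 × 10^-5
From the ICE table, Ka = [H+]²/(0.054 − [H+]) = 1.70 × 10^-5.
Assume [H+] ≪ 0.054: [H+] ≈ √(1.70 × 10^-5 × 0.054) = 9.58 × 10^-4 M
Check: 1.8% ionized — well under 5%, approximation valid.
pH = −log(9.58 × 10^-4) = 3.02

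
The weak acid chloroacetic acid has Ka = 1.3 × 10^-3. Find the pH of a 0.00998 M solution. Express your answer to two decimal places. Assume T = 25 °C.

ClCH2COOH ⇌ ClCH2COO- + H+
Let x = [H+] at equilibrium. Ka = x²/(0.00998 − x).
x is not negligible relative to C₀; solve x² + 0.0013·x − 1.3e-05 = 0.
x = (−Ka + √(Ka² + 4·Ka·C₀))/2 = 3.01 × 10^-3 M
pH = −log(3.01 × 10^-3) = 2.52

pH = 2.52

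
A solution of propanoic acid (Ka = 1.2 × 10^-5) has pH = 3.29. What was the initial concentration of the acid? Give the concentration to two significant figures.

C₀ = 2.2 × 10^-2 M

[H+] = 10^(-3.29) = 5.13 × 10^-4 M = x
Ka = x²/(C₀ − x) ⇒ C₀ = x + x²/Ka
C₀ = 5.13 × 10^-4 + (5.13 × 10^-4)²/(1.2 × 10^-5) = 2.24 × 10^-2 M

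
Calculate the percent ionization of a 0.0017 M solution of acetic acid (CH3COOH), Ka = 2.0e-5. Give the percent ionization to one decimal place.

10.3%

CH3COOH ⇌ CH3COO- + H+; let x = [H+] at equilibrium.
Solve x² + 2e-05x − 3.4e-08 = 0 → x = 1.75 × 10^-4 M
% ionization = x/C₀ × 100% = 1.75 × 10^-4/0.0017 × 100% = 10.3%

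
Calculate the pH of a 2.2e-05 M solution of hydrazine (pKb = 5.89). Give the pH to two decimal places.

pH = 8.67

N2H4 + H2O ⇌ N2H5+ + OH-
Kb = 10^(−5.89) = 1.29 × 10^-6
Kb = x²/(2.2e-05 − x) = 1.29 × 10^-6
Here C₀/Kb ≈ 17.1, so the small-x approximation fails. Use the quadratic:
x = [−1.29e-06 + √(1.29e-06² + 1.14e-10)]/2 = 4.72 × 10^-6 M
pOH = 5.33, so pH = 14.00 − pOH = 8.67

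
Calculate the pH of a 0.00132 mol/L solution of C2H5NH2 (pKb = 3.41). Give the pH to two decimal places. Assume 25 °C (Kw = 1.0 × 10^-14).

C2H5NH2 + H2O ⇌ C2H5NH3+ + OH-
Kb = 10^(−3.41) = 3.89 × 10^-4
Let x = [OH-] at equilibrium. Kb = x²/(0.00132 − x).
Here C₀/Kb ≈ 3.39, so the small-x approximation fails. Use the quadratic:
x = [−0.000389 + √(0.000389² + 2.05e-06)]/2 = 5.48 × 10^-4 M
pOH = 3.26, so pH = 14.00 − pOH = 10.74

pH = 10.74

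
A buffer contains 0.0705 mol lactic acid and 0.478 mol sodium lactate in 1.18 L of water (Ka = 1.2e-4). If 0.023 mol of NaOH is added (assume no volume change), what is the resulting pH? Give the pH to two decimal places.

pH = 4.94

After neutralization: n(CH3CH(OH)COOH) = 0.0475 mol, n(CH3CH(OH)COO-) = 0.501 mol.
pKa = −log(1.2 × 10^-4) = 3.921
pH = pKa + log(n_CH3CH(OH)COO-/n_CH3CH(OH)COOH) = 3.921 + log(0.501/0.0475) = 3.921 + (+1.023)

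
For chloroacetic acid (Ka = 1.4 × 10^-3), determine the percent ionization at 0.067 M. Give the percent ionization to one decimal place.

ClCH2COOH ⇌ ClCH2COO- + H+; let x = [H+] at equilibrium.
Ka = x²/(C₀ − x); solving the quadratic gives x = 9.01 × 10^-3 M.
Fraction ionized = 9.01 × 10^-3 / 0.067 = 0.1345 → 13.4%

13.4%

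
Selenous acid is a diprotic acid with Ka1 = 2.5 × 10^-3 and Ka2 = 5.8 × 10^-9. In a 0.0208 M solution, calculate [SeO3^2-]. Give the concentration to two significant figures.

5.8 × 10^-9 M

First ionization gives [H+] ≈ [HSeO3-] = 6.07 × 10^-3 M.
Second step: Ka2 = [H+][SeO3^2-]/[HSeO3-] ≈ [SeO3^2-] (since [H+] ≈ [HSeO3-]).
So [SeO3^2-] ≈ Ka2.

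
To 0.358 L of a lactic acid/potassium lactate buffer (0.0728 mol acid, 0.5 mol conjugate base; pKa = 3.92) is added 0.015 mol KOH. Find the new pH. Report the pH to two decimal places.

pH = 4.87

OH- converts CH3CH(OH)COOH to CH3CH(OH)COO-: CH3CH(OH)COOH → 0.0578 mol, CH3CH(OH)COO- → 0.515 mol.
pH = pKa + log([A⁻]/[HA]) = 3.92 + log(0.515/0.0578) = 3.92 +0.950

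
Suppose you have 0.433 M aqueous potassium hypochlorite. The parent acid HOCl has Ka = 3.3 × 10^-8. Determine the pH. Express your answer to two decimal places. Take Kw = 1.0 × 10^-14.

OCl- is the conjugate base of the weak acid HOCl.
Kb = Kw/Ka = 1.0×10^-14 / 3.3 × 10^-8 = 3.03 × 10^-7
From the ICE table, Kb = [OH-]²/(0.433 − [OH-]) = 3.03 × 10^-7.
Neglecting [OH-] in the denominator: [OH-] = √(3.03 × 10^-7 × 0.433) = 3.62 × 10^-4 M
Check: 0.084% ionized — well under 5%, approximation valid.
pOH = −log(3.62 × 10^-4) = 3.44; pH = 14.00 − 3.44 = 10.56

pH = 10.56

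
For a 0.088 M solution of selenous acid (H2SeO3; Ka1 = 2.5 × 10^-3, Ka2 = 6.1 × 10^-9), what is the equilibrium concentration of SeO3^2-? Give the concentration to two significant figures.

6.1 × 10^-9 M

First ionization gives [H+] ≈ [HSeO3-] = 1.36 × 10^-2 M.
Second step: Ka2 = [H+][SeO3^2-]/[HSeO3-] ≈ [SeO3^2-] (since [H+] ≈ [HSeO3-]).
So [SeO3^2-] ≈ Ka2.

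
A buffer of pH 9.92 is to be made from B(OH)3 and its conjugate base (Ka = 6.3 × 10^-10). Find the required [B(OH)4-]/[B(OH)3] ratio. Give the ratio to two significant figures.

pKa = -log(6.3 × 10^-10) = 9.201
pH = pKa + log(r) ⇒ log(r) = 9.92 − 9.201 = +0.719
r = [B(OH)4-]/[B(OH)3] = 10^(+0.719) = 5.24

ratio = 5.2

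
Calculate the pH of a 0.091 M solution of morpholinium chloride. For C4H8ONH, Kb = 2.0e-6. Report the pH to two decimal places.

C4H8ONH2+ is the conjugate acid of the weak base C4H8ONH.
Ka = Kw/Kb = 1.0×10^-14 / 2.0 × 10^-6 = 5.00 × 10^-9
Ka = x²/(0.091 − x) = 5.00 × 10^-9
Assume x ≪ 0.091: x ≈ √(5.00 × 10^-9 × 0.091) = 2.13 × 10^-5 M
Check: 0.023% ionized — well under 5%, approximation valid.
pH = −log(2.13 × 10^-5) = 4.67

pH = 4.67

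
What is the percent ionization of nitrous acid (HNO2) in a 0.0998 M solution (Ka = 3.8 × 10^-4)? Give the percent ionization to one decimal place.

HNO2 ⇌ NO2- + H+; let x = [H+] at equilibrium.
Ka = x²/(C₀ − x); solving the quadratic gives x = 5.97 × 10^-3 M.
% ionization = x/C₀ × 100% = 5.97 × 10^-3/0.0998 × 100% = 6.0%

6.0%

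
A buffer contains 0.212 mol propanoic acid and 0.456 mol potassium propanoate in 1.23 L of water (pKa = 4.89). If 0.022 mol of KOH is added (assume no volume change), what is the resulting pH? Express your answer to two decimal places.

OH- converts CH3CH2COOH to CH3CH2COO-: CH3CH2COOH → 0.19 mol, CH3CH2COO- → 0.478 mol.
pH = pKa + log([A⁻]/[HA]) = 4.89 + log(0.478/0.19) = 4.89 +0.401

pH = 5.29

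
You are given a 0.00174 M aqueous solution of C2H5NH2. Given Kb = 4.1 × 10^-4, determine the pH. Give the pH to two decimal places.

C2H5NH2 + H2O ⇌ C2H5NH3+ + OH-
From the ICE table, Kb = [OH-]²/(0.00174 − [OH-]) = 4.1 × 10^-4.
The 5% rule fails; solving [OH-]² + Kb·[OH-] − Kb·C₀ = 0 exactly:
[OH-] = [−0.00041 + √(0.00041² + 2.85e-06)]/2 = 6.64 × 10^-4 M
pOH = 3.18, so pH = 14.00 − pOH = 10.82

pH = 10.82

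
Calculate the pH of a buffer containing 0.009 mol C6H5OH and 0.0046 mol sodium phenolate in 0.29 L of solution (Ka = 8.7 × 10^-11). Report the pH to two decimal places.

pH = 9.77

pKa = −log(8.7 × 10^-11) = 10.060
pH = pKa + log([A⁻]/[HA]) = 10.060 + log(0.0046/0.009)
pH = 10.060 + (-0.291) = 9.77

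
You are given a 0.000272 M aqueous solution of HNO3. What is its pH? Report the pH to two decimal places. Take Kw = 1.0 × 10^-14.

HNO3 is a strong acid and dissociates completely, so [H+] = 0.000272 M.
pH = -log(0.000272) = 3.57

pH = 3.57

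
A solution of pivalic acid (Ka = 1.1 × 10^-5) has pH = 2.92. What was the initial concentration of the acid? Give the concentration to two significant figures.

C₀ = 1.3 × 10^-1 M

[H+] = 10^(-2.92) = 1.20 × 10^-3 M = x
Ka = x²/(C₀ − x) ⇒ C₀ = x + x²/Ka
C₀ = 1.20 × 10^-3 + (1.20 × 10^-3)²/(1.1 × 10^-5) = 1.32 × 10^-1 M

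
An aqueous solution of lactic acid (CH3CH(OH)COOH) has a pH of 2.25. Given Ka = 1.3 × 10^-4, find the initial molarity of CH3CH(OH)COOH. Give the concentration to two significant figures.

C₀ = 2.5 × 10^-1 M

[H+] = 10^(-2.25) = 5.62 × 10^-3 M = x
Ka = x²/(C₀ − x) ⇒ C₀ = x + x²/Ka
C₀ = 5.62 × 10^-3 + (5.62 × 10^-3)²/(1.3 × 10^-4) = 2.49 × 10^-1 M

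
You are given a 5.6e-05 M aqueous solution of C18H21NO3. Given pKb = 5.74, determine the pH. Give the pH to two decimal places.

C18H21NO3 + H2O ⇌ C18H22NO3+ + OH-
Kb = 10^(−5.74) = 1.82 × 10^-6
From the ICE table, Kb = [OH-]²/(5.6e-05 − [OH-]) = 1.82 × 10^-6.
Here C₀/Kb ≈ 30.8, so the small-[OH-] approximation fails. Use the quadratic:
[OH-] = [−1.82e-06 + √(1.82e-06² + 4.08e-10)]/2 = 9.23 × 10^-6 M
pOH = 5.03, so pH = 14.00 − pOH = 8.97

pH = 8.97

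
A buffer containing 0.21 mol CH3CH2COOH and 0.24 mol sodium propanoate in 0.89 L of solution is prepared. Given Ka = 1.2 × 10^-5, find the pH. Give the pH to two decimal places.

pKa = −log(1.2 × 10^-5) = 4.921
Henderson–Hasselbalch: pH = pKa + log([CH3CH2COO-]/[CH3CH2COOH]) = 4.921 + log(0.24/0.21)
pH = 4.921 + (+0.058) = 4.98

pH = 4.98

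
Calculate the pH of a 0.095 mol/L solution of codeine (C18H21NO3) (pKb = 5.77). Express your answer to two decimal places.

pH = 10.60

C18H21NO3 + H2O ⇌ C18H22NO3+ + OH-
Kb = 10^(−5.77) = 1.70 × 10^-6
Kb = [OH-]²/(0.095 − [OH-]) = 1.70 × 10^-6
Since Kb ≪ C₀, [OH-] ≈ √(Kb·C₀) = 4.02 × 10^-4 M.
([OH-]/C₀ = 0.42% < 5%, so the approximation holds.)
pOH = −log(4.02 × 10^-4) = 3.40; pH = 14.00 − 3.40 = 10.60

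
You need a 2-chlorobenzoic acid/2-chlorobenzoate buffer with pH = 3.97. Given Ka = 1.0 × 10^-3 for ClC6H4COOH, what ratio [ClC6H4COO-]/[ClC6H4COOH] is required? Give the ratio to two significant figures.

pKa = -log(1.0 × 10^-3) = 3.000
pH = pKa + log(r) ⇒ log(r) = 3.97 − 3.000 = +0.970
r = [ClC6H4COO-]/[ClC6H4COOH] = 10^(+0.970) = 9.33

ratio = 9.3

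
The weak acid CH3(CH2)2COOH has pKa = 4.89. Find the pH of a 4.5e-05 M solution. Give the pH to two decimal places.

pH = 4.73

CH3(CH2)2COOH ⇌ CH3(CH2)2COO- + H+
Ka = 10^(−4.89) = 1.29 × 10^-5
Ka = [H+]²/(4.5e-05 − [H+]) = 1.29 × 10^-5
Here C₀/Ka ≈ 3.49, so the small-[H+] approximation fails. Use the quadratic:
[H+] = [−1.29e-05 + √(1.29e-05² + 2.32e-09)]/2 = 1.85 × 10^-5 M
pH = −log[H+] = −log(1.85 × 10^-5) = 4.73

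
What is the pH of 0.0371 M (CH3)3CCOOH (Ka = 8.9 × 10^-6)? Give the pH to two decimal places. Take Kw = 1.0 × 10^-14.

pH = 3.24

(CH3)3CCOOH ⇌ (CH3)3CCOO- + H+
From the ICE table, Ka = [H+]²/(0.0371 − [H+]) = 8.9 × 10^-6.
Since Ka ≪ C₀, [H+] ≈ √(Ka·C₀) = 5.75 × 10^-4 M.
pH = −log(5.75 × 10^-4) = 3.24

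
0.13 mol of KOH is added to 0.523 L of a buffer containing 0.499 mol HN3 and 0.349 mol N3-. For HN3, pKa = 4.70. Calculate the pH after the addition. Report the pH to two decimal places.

OH- converts HN3 to N3-: HN3 → 0.369 mol, N3- → 0.479 mol.
Henderson–Hasselbalch with mole ratio 0.479/0.369: pH = 4.70 + (+0.113)

pH = 4.81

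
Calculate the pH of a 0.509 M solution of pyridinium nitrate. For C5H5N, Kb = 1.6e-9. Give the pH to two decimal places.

pH = 2.75

C5H5NH+ is the conjugate acid of the weak base C5H5N.
Ka = Kw/Kb = 1.0×10^-14 / 1.6 × 10^-9 = 6.25 × 10^-6
Ka = x²/(0.509 − x) = 6.25 × 10^-6
Neglecting x in the denominator: x = √(6.25 × 10^-6 × 0.509) = 1.78 × 10^-3 M
(x/C₀ = 0.35% < 5%, so the approximation holds.)
pH = −log[H+] = −log(1.78 × 10^-3) = 2.75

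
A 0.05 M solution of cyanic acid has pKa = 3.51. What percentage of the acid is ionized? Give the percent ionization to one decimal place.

7.6%

HOCN ⇌ OCN- + H+; let x = [H+] at equilibrium.
Ka = 10^(−3.51) = 3.09 × 10^-4
Ka = x²/(C₀ − x); solving the quadratic gives x = 3.78 × 10^-3 M.
Fraction ionized = 3.78 × 10^-3 / 0.05 = 0.0756 → 7.6%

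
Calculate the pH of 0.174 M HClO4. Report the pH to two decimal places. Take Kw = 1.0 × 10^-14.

pH = 0.76

HClO4 is a strong acid and dissociates completely, so [H+] = 0.174 M.
pH = -log(0.174) = 0.76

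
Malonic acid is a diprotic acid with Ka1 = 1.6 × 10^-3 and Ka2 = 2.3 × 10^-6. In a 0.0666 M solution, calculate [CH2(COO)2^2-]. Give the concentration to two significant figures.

First ionization gives [H+] ≈ [CH2(COOH)COO-] = 9.55 × 10^-3 M.
Second step: Ka2 = [H+][CH2(COO)2^2-]/[CH2(COOH)COO-] ≈ [CH2(COO)2^2-] (since [H+] ≈ [CH2(COOH)COO-]).
So [CH2(COO)2^2-] ≈ Ka2.

2.3 × 10^-6 M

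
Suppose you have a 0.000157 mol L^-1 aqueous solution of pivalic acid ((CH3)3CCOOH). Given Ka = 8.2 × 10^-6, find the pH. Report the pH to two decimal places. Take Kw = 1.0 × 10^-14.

pH = 4.49

(CH3)3CCOOH ⇌ (CH3)3CCOO- + H+
Ka = x²/(0.000157 − x) = 8.2 × 10^-6
Here C₀/Ka ≈ 19.1, so the small-x approximation fails. Use the quadratic:
x = [−8.2e-06 + √(8.2e-06² + 5.15e-09)]/2 = 3.20 × 10^-5 M
pH = −log[H+] = −log(3.20 × 10^-5) = 4.49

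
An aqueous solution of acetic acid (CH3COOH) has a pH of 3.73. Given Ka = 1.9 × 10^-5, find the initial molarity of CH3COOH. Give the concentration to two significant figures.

C₀ = 2.0 × 10^-3 M

[H+] = 10^(-3.73) = 1.86 × 10^-4 M = x
Ka = x²/(C₀ − x) ⇒ C₀ = x + x²/Ka
C₀ = 1.86 × 10^-4 + (1.86 × 10^-4)²/(1.9 × 10^-5) = 2.01 × 10^-3 M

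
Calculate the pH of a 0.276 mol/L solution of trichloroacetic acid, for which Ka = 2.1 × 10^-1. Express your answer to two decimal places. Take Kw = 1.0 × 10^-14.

Cl3CCOOH ⇌ Cl3CCOO- + H+
Let x = [H+] at equilibrium. Ka = x²/(0.276 − x).
The 5% rule fails; solving x² + Ka·x − Ka·C₀ = 0 exactly:
x = (−Ka + √(Ka² + 4·Ka·C₀))/2 = 1.58 × 10^-1 M
pH = −log[H+] = −log(1.58 × 10^-1) = 0.80

pH = 0.80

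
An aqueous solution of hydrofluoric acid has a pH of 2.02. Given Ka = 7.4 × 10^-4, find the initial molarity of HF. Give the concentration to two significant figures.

[H+] = 10^(-2.02) = 9.55 × 10^-3 M = x
Ka = x²/(C₀ − x) ⇒ C₀ = x + x²/Ka
C₀ = 9.55 × 10^-3 + (9.55 × 10^-3)²/(7.4 × 10^-4) = 1.33 × 10^-1 M

C₀ = 1.3 × 10^-1 M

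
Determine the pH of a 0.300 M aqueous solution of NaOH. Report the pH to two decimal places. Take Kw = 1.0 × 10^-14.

pH = 13.48

NaOH is a strong base; [OH-] = 0.3 M.
pOH = -log(0.3) = 0.52
pH = 14.00 - 0.52 = 13.48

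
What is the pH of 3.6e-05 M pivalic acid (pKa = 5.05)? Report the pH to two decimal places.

(CH3)3CCOOH ⇌ (CH3)3CCOO- + H+
Ka = 10^(−5.05) = 8.91 × 10^-6
Ka = [H+]²/(3.6e-05 − [H+]) = 8.91 × 10^-6
[H+] is not negligible relative to C₀; solve [H+]² + 8.91e-06·[H+] − 3.21e-10 = 0.
[H+] = [−8.91e-06 + √(8.91e-06² + 1.28e-09)]/2 = 1.40 × 10^-5 M
pH = −log[H+] = −log(1.40 × 10^-5) = 4.85

pH = 4.85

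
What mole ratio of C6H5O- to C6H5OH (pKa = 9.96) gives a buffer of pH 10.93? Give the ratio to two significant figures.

pH = pKa + log(r) ⇒ log(r) = 10.93 − 9.96 = +0.97
r = [C6H5O-]/[C6H5OH] = 10^(+0.97) = 9.33

ratio = 9.3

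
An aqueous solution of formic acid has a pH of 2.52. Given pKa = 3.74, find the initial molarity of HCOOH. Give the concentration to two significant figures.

[H+] = 10^(-2.52) = 3.02 × 10^-3 M = x
Ka = 10^(−3.74) = 1.82 × 10^-4
Ka = x²/(C₀ − x) ⇒ C₀ = x + x²/Ka
C₀ = 3.02 × 10^-3 + (3.02 × 10^-3)²/(1.82 × 10^-4) = 5.31 × 10^-2 M

C₀ = 5.3 × 10^-2 M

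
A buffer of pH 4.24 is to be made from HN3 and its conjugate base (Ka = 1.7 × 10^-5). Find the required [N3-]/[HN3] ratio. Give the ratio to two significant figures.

ratio = 0.30

pKa = -log(1.7 × 10^-5) = 4.770
pH = pKa + log(r) ⇒ log(r) = 4.24 − 4.770 = -0.530
r = [N3-]/[HN3] = 10^(-0.530) = 0.295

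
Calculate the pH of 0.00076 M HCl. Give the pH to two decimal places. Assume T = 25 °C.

HCl is a strong acid and dissociates completely, so [H+] = 0.00076 M.
pH = -log(0.00076) = 3.12

pH = 3.12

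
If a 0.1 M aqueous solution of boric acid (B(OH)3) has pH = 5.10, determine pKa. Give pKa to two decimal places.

[H+] = 10^(-5.10) = 7.94 × 10^-6 M
At equilibrium [HA] = 0.1 − 7.94 × 10^-6 = 1.00 × 10^-1 M
Ka = [H+][A-]/[HA] = (7.94 × 10^-6)² / 1.00 × 10^-1 = 6.30 × 10^-10
pKa = -log(6.30 × 10^-10) = 9.20

pKa = 9.20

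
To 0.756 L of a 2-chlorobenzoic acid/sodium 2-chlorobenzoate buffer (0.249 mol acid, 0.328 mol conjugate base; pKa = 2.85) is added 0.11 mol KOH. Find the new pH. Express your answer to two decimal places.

pH = 3.35

OH- converts ClC6H4COOH to ClC6H4COO-: ClC6H4COOH → 0.139 mol, ClC6H4COO- → 0.438 mol.
pH = pKa + log([A⁻]/[HA]) = 2.85 + log(0.438/0.139) = 2.85 +0.498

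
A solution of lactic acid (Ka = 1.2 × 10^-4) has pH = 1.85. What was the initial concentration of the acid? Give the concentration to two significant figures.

C₀ = 1.7 M

[H+] = 10^(-1.85) = 1.41 × 10^-2 M = x
Ka = x²/(C₀ − x) ⇒ C₀ = x + x²/Ka
C₀ = 1.41 × 10^-2 + (1.41 × 10^-2)²/(1.2 × 10^-4) = 1.67 M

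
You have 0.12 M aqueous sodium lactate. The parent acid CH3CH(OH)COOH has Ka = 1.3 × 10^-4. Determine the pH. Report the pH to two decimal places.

pH = 8.48

CH3CH(OH)COO- is the conjugate base of the weak acid CH3CH(OH)COOH.
Kb = Kw/Ka = 1.0×10^-14 / 1.3 × 10^-4 = 7.69 × 10^-11
Kb = [OH-]²/(0.12 − [OH-]) = 7.69 × 10^-11
Neglecting [OH-] in the denominator: [OH-] = √(7.69 × 10^-11 × 0.12) = 3.04 × 10^-6 M
pOH = 5.52, so pH = 14.00 − pOH = 8.48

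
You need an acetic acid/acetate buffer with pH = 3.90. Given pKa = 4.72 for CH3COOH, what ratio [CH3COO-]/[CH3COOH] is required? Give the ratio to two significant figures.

pH = pKa + log(r) ⇒ log(r) = 3.90 − 4.72 = -0.82
r = [CH3COO-]/[CH3COOH] = 10^(-0.82) = 0.151

ratio = 0.15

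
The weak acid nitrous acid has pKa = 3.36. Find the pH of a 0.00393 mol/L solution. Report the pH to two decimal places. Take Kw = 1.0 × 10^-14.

HNO2 ⇌ NO2- + H+
Ka = 10^(−3.36) = 4.37 × 10^-4
Let x = [H+] at equilibrium. Ka = x²/(0.00393 − x).
Here C₀/Ka ≈ 8.99, so the small-x approximation fails. Use the quadratic:
x = [−0.000437 + √(0.000437² + 6.87e-06)]/2 = 1.11 × 10^-3 M
pH = −log(1.11 × 10^-3) = 2.95

pH = 2.95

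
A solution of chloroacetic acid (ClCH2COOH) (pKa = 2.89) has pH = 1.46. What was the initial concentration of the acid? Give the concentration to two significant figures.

[H+] = 10^(-1.46) = 3.47 × 10^-2 M = x
Ka = 10^(−2.89) = 1.29 × 10^-3
Ka = x²/(C₀ − x) ⇒ C₀ = x + x²/Ka
C₀ = 3.47 × 10^-2 + (3.47 × 10^-2)²/(1.29 × 10^-3) = 9.68 × 10^-1 M

C₀ = 9.7 × 10^-1 M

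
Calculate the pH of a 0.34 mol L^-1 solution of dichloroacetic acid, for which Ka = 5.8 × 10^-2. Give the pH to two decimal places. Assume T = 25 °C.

pH = 0.94

Cl2CHCOOH ⇌ Cl2CHCOO- + H+
Ka = [H+]²/(0.34 − [H+]) = 5.8 × 10^-2
Here C₀/Ka ≈ 5.86, so the small-[H+] approximation fails. Use the quadratic:
[H+] = [−0.058 + √(0.058² + 0.0789)]/2 = 1.14 × 10^-1 M
pH = −log[H+] = −log(1.14 × 10^-1) = 0.94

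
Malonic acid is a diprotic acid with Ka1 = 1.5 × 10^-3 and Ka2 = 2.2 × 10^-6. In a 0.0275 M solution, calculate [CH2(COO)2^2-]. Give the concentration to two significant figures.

First ionization gives [H+] ≈ [CH2(COOH)COO-] = 5.72 × 10^-3 M.
Second step: Ka2 = [H+][CH2(COO)2^2-]/[CH2(COOH)COO-] ≈ [CH2(COO)2^2-] (since [H+] ≈ [CH2(COOH)COO-]).
So [CH2(COO)2^2-] ≈ Ka2.

2.2 × 10^-6 M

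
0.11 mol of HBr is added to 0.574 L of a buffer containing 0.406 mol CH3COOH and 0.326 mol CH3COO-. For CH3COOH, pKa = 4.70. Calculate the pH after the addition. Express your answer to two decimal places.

After neutralization: n(CH3COOH) = 0.516 mol, n(CH3COO-) = 0.216 mol.
pH = pKa + log([A⁻]/[HA]) = 4.70 + log(0.216/0.516) = 4.70 -0.378

pH = 4.32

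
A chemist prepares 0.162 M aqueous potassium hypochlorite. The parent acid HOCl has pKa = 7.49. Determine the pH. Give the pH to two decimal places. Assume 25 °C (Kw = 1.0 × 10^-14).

OCl- is the conjugate base of the weak acid HOCl.
Ka = 10^(−7.49) = 3.24 × 10^-8
Kb = Kw/Ka = 1.0×10^-14 / 3.24 × 10^-8 = 3.09 × 10^-7
Let x = [OH-] at equilibrium. Kb = x²/(0.162 − x).
Since Kb ≪ C₀, x ≈ √(Kb·C₀) = 2.24 × 10^-4 M.
pOH = 3.65, so pH = 14.00 − pOH = 10.35

pH = 10.35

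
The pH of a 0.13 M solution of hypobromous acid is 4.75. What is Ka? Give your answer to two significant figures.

Ka = 2.4 × 10^-9

[H+] = 10^(-4.75) = 1.78 × 10^-5 M
At equilibrium [HA] = 0.13 − 1.78 × 10^-5 = 1.30 × 10^-1 M
Ka = [H+][A-]/[HA] = (1.78 × 10^-5)² / 1.30 × 10^-1 = 2.4 × 10^-9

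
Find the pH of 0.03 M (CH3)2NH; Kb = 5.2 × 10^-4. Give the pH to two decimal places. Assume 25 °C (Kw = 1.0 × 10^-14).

pH = 11.57

(CH3)2NH + H2O ⇌ (CH3)2NH2+ + OH-
From the ICE table, Kb = x²/(0.03 − x) = 5.2 × 10^-4.
The 5% rule fails; solving x² + Kb·x − Kb·C₀ = 0 exactly:
x = [−0.00052 + √(0.00052² + 6.24e-05)]/2 = 3.70 × 10^-3 M
pOH = 2.43, so pH = 14.00 − pOH = 11.57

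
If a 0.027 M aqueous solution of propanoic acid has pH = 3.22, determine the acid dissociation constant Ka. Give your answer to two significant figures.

[H+] = 10^(-3.22) = 6.03 × 10^-4 M
At equilibrium [HA] = 0.027 − 6.03 × 10^-4 = 2.64 × 10^-2 M
Ka = [H+][A-]/[HA] = (6.03 × 10^-4)² / 2.64 × 10^-2 = 1.4 × 10^-5

Ka = 1.4 × 10^-5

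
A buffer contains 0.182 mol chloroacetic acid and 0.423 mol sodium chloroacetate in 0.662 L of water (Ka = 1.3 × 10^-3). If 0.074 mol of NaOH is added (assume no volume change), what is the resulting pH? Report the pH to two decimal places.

OH- converts ClCH2COOH to ClCH2COO-: ClCH2COOH → 0.108 mol, ClCH2COO- → 0.497 mol.
pKa = −log(1.3 × 10^-3) = 2.886
pH = pKa + log(n_ClCH2COO-/n_ClCH2COOH) = 2.886 + log(0.497/0.108) = 2.886 + (+0.663)

pH = 3.55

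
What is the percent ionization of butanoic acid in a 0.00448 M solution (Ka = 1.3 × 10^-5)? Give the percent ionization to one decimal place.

5.2%

CH3(CH2)2COOH ⇌ CH3(CH2)2COO- + H+; let x = [H+] at equilibrium.
Ka = x²/(C₀ − x); solving the quadratic gives x = 2.35 × 10^-4 M.
% ionization = x/C₀ × 100% = 2.35 × 10^-4/0.00448 × 100% = 5.2%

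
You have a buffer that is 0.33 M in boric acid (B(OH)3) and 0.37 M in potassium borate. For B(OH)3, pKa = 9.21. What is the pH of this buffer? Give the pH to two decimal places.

pH = 9.26

pH = pKa + log([A⁻]/[HA]) = 9.21 + log(0.37/0.33)
pH = 9.21 + (+0.050) = 9.26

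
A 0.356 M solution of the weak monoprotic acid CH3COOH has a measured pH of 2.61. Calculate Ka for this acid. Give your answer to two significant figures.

[H+] = 10^(-2.61) = 2.45 × 10^-3 M
At equilibrium [HA] = 0.356 − 2.45 × 10^-3 = 3.54 × 10^-1 M
Ka = [H+][A-]/[HA] = (2.45 × 10^-3)² / 3.54 × 10^-1 = 1.7 × 10^-5

Ka = 1.7 × 10^-5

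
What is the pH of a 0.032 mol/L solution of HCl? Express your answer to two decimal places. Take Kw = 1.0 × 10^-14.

HCl is a strong acid and dissociates completely, so [H+] = 0.032 M.
pH = -log(0.032) = 1.49

pH = 1.49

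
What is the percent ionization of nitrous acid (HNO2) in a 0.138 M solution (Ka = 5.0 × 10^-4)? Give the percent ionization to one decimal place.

HNO2 ⇌ NO2- + H+; let x = [H+] at equilibrium.
Ka = x²/(C₀ − x); solving the quadratic gives x = 8.06 × 10^-3 M.
% ionization = x/C₀ × 100% = 8.06 × 10^-3/0.138 × 100% = 5.8%

5.8%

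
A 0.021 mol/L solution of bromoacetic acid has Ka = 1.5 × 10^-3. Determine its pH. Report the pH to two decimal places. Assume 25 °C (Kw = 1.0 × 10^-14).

BrCH2COOH ⇌ BrCH2COO- + H+
From the ICE table, Ka = [H+]²/(0.021 − [H+]) = 1.5 × 10^-3.
Here C₀/Ka ≈ 14, so the small-[H+] approximation fails. Use the quadratic:
[H+] = [−0.0015 + √(0.0015² + 0.000126)]/2 = 4.91 × 10^-3 M
pH = −log[H+] = −log(4.91 × 10^-3) = 2.31

pH = 2.31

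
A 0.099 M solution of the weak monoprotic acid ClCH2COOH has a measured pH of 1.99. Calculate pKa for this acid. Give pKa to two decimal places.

[H+] = 10^(-1.99) = 1.02 × 10^-2 M
At equilibrium [HA] = 0.099 − 1.02 × 10^-2 = 8.88 × 10^-2 M
Ka = [H+][A-]/[HA] = (1.02 × 10^-2)² / 8.88 × 10^-2 = 1.17 × 10^-3
pKa = -log(1.17 × 10^-3) = 2.93

pKa = 2.93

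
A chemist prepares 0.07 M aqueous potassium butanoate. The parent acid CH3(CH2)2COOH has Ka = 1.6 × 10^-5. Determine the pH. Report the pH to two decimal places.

CH3(CH2)2COO- is the conjugate base of the weak acid CH3(CH2)2COOH.
Kb = Kw/Ka = 1.0×10^-14 / 1.6 × 10^-5 = 6.25 × 10^-10
Let x = [OH-] at equilibrium. Kb = x²/(0.07 − x).
Neglecting x in the denominator: x = √(6.25 × 10^-10 × 0.07) = 6.61 × 10^-6 M
(x/C₀ = 0.0094% < 5%, so the approximation holds.)
pOH = −log(6.61 × 10^-6) = 5.18; pH = 14.00 − 5.18 = 8.82

pH = 8.82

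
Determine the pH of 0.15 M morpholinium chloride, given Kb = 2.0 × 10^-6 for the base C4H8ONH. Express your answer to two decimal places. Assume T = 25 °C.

C4H8ONH2+ is the conjugate acid of the weak base C4H8ONH.
Ka = Kw/Kb = 1.0×10^-14 / 2.0 × 10^-6 = 5.00 × 10^-9
From the ICE table, Ka = [H+]²/(0.15 − [H+]) = 5.00 × 10^-9.
Neglecting [H+] in the denominator: [H+] = √(5.00 × 10^-9 × 0.15) = 2.74 × 10^-5 M
([H+]/C₀ = 0.018% < 5%, so the approximation holds.)
pH = −log(2.74 × 10^-5) = 4.56

pH = 4.56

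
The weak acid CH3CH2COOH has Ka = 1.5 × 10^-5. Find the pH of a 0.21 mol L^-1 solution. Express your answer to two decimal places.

pH = 2.75

CH3CH2COOH ⇌ CH3CH2COO- + H+
From the ICE table, Ka = [H+]²/(0.21 − [H+]) = 1.5 × 10^-5.
Assume [H+] ≪ 0.21: [H+] ≈ √(1.5 × 10^-5 × 0.21) = 1.77 × 10^-3 M
([H+]/C₀ = 0.85% < 5%, so the approximation holds.)
pH = −log[H+] = −log(1.77 × 10^-3) = 2.75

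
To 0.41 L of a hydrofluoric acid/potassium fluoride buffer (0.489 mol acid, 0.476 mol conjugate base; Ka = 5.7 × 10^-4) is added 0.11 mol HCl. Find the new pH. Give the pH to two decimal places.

Added H+ converts F- to HF: HF → 0.599 mol, F- → 0.366 mol.
pKa = −log(5.7 × 10^-4) = 3.244
pH = pKa + log([A⁻]/[HA]) = 3.244 + log(0.366/0.599) = 3.244 -0.214

pH = 3.03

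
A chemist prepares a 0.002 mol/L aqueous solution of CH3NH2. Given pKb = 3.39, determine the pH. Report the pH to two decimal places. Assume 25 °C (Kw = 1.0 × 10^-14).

pH = 10.86

CH3NH2 + H2O ⇌ CH3NH3+ + OH-
Kb = 10^(−3.39) = 4.07 × 10^-4
Kb = x²/(0.002 − x) = 4.07 × 10^-4
x is not negligible relative to C₀; solve x² + 0.000407·x − 8.14e-07 = 0.
x = (−Kb + √(Kb² + 4·Kb·C₀))/2 = 7.21 × 10^-4 M
pOH = −log(7.21 × 10^-4) = 3.14; pH = 14.00 − 3.14 = 10.86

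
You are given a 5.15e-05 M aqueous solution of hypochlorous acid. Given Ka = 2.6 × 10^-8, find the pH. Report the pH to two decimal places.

pH = 5.94

HOCl ⇌ OCl- + H+
Let x = [H+] at equilibrium. Ka = x²/(5.15e-05 − x).
Neglecting x in the denominator: x = √(2.6 × 10^-8 × 5.15e-05) = 1.16 × 10^-6 M
pH = −log[H+] = −log(1.16 × 10^-6) = 5.94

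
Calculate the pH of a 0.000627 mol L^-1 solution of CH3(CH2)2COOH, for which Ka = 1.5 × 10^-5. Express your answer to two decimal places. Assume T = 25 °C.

CH3(CH2)2COOH ⇌ CH3(CH2)2COO- + H+
Ka = [H+]²/(0.000627 − [H+]) = 1.5 × 10^-5
[H+] is not negligible relative to C₀; solve [H+]² + 1.5e-05·[H+] − 9.4e-09 = 0.
[H+] = [−1.5e-05 + √(1.5e-05² + 3.76e-08)]/2 = 8.98 × 10^-5 M
pH = −log(8.98 × 10^-5) = 4.05

pH = 4.05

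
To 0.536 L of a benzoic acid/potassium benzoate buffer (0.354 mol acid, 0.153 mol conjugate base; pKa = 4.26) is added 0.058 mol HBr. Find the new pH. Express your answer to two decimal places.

Added H+ converts C6H5COO- to C6H5COOH: C6H5COOH → 0.412 mol, C6H5COO- → 0.095 mol.
Henderson–Hasselbalch with mole ratio 0.095/0.412: pH = 4.26 + (-0.637)

pH = 3.62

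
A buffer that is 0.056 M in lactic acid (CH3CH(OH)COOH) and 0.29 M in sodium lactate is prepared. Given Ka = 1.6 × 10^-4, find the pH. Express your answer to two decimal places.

pH = 4.51

pKa = −log(1.6 × 10^-4) = 3.796
Using pH = pKa + log([base]/[acid]) with [base]/[acid] = 0.29/0.056:
pH = 3.796 + (+0.714) = 4.51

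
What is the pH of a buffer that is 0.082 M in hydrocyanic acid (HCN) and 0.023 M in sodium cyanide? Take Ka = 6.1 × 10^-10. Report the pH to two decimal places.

pKa = −log(6.1 × 10^-10) = 9.215
Henderson–Hasselbalch: pH = pKa + log([CN-]/[HCN]) = 9.215 + log(0.023/0.082)
pH = 9.215 + (-0.552) = 8.66

pH = 8.66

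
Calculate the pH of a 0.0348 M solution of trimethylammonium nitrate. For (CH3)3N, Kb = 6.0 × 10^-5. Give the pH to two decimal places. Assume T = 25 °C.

pH = 5.62

(CH3)3NH+ is the conjugate acid of the weak base (CH3)3N.
Ka = Kw/Kb = 1.0×10^-14 / 6.0 × 10^-5 = 1.67 × 10^-10
Ka = [H+]²/(0.0348 − [H+]) = 1.67 × 10^-10
Assume [H+] ≪ 0.0348: [H+] ≈ √(1.67 × 10^-10 × 0.0348) = 2.41 × 10^-6 M
([H+]/C₀ = 0.0069% < 5%, so the approximation holds.)
pH = −log[H+] = −log(2.41 × 10^-6) = 5.62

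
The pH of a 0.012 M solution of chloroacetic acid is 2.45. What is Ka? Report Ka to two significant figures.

Ka = 1.5 × 10^-3

[H+] = 10^(-2.45) = 3.55 × 10^-3 M
At equilibrium [HA] = 0.012 − 3.55 × 10^-3 = 8.45 × 10^-3 M
Ka = [H+][A-]/[HA] = (3.55 × 10^-3)² / 8.45 × 10^-3 = 1.5 × 10^-3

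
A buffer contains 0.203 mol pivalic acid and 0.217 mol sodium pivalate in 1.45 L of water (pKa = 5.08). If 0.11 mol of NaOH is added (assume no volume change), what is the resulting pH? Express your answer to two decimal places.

After neutralization: n((CH3)3CCOOH) = 0.093 mol, n((CH3)3CCOO-) = 0.327 mol.
Henderson–Hasselbalch with mole ratio 0.327/0.093: pH = 5.08 + (+0.546)

pH = 5.63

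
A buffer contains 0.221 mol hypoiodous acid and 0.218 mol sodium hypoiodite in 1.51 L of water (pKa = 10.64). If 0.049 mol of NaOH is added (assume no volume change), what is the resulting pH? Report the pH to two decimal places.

OH- converts HOI to OI-: HOI → 0.172 mol, OI- → 0.267 mol.
Henderson–Hasselbalch with mole ratio 0.267/0.172: pH = 10.64 + (+0.191)

pH = 10.83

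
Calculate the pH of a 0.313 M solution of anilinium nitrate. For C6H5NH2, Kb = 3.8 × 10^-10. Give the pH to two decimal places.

pH = 2.54

C6H5NH3+ is the conjugate acid of the weak base C6H5NH2.
Ka = Kw/Kb = 1.0×10^-14 / 3.8 × 10^-10 = 2.63 × 10^-5
From the ICE table, Ka = x²/(0.313 − x) = 2.63 × 10^-5.
Since Ka ≪ C₀, x ≈ √(Ka·C₀) = 2.87 × 10^-3 M.
pH = −log[H+] = −log(2.87 × 10^-3) = 2.54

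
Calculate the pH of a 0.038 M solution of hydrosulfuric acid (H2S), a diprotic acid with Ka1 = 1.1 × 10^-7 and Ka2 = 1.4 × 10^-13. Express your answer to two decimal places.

Ka1 ≫ Ka2, so treat the first dissociation as the only significant source of H+.
Ka1 = x²/(0.038 − x) = 1.1 × 10^-7
x ≈ √(1.1 × 10^-7 × 0.038) = 6.47 × 10^-5 M
pH = −log(6.47 × 10^-5) = 4.19

pH = 4.19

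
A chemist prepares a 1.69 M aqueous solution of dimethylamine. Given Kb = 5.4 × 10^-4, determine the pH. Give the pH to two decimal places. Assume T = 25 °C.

pH = 12.48

(CH3)2NH + H2O ⇌ (CH3)2NH2+ + OH-
From the ICE table, Kb = [OH-]²/(1.69 − [OH-]) = 5.4 × 10^-4.
Since Kb ≪ C₀, [OH-] ≈ √(Kb·C₀) = 3.02 × 10^-2 M.
Check: 1.8% ionized — well under 5%, approximation valid.
pOH = −log(3.02 × 10^-2) = 1.52; pH = 14.00 − 1.52 = 12.48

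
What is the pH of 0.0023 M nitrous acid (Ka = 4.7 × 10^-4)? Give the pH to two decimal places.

HNO2 ⇌ NO2- + H+
From the ICE table, Ka = x²/(0.0023 − x) = 4.7 × 10^-4.
x is not negligible relative to C₀; solve x² + 0.00047·x − 1.08e-06 = 0.
x = [−0.00047 + √(0.00047² + 4.32e-06)]/2 = 8.31 × 10^-4 M
pH = −log(8.31 × 10^-4) = 3.08

pH = 3.08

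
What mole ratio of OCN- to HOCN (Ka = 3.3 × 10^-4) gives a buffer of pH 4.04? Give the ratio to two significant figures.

pKa = -log(3.3 × 10^-4) = 3.481
pH = pKa + log(r) ⇒ log(r) = 4.04 − 3.481 = +0.559
r = [OCN-]/[HOCN] = 10^(+0.559) = 3.62

ratio = 3.6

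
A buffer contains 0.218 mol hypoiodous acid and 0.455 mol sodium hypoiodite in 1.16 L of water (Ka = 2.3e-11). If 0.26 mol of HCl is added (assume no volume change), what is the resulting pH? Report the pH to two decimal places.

After neutralization: n(HOI) = 0.478 mol, n(OI-) = 0.195 mol.
pKa = −log(2.3 × 10^-11) = 10.638
pH = pKa + log([A⁻]/[HA]) = 10.638 + log(0.195/0.478) = 10.638 -0.389

pH = 10.25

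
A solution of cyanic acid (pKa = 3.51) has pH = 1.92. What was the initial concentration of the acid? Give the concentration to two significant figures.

[H+] = 10^(-1.92) = 1.20 × 10^-2 M = x
Ka = 10^(−3.51) = 3.09 × 10^-4
Ka = x²/(C₀ − x) ⇒ C₀ = x + x²/Ka
C₀ = 1.20 × 10^-2 + (1.20 × 10^-2)²/(3.09 × 10^-4) = 4.78 × 10^-1 M

C₀ = 4.8 × 10^-1 M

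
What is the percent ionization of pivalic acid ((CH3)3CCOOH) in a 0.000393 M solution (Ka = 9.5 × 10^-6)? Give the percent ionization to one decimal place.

(CH3)3CCOOH ⇌ (CH3)3CCOO- + H+; let x = [H+] at equilibrium.
Ka = x²/(C₀ − x); solving the quadratic gives x = 5.65 × 10^-5 M.
% ionization = x/C₀ × 100% = 5.65 × 10^-5/0.000393 × 100% = 14.4%

14.4%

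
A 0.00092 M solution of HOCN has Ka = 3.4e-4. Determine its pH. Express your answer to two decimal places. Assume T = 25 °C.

HOCN ⇌ OCN- + H+
Ka = [H+]²/(0.00092 − [H+]) = 3.4 × 10^-4
Here C₀/Ka ≈ 2.71, so the small-[H+] approximation fails. Use the quadratic:
[H+] = [−0.00034 + √(0.00034² + 1.25e-06)]/2 = 4.15 × 10^-4 M
pH = −log(4.15 × 10^-4) = 3.38

pH = 3.38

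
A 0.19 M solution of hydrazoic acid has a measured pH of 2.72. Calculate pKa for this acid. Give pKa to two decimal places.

pKa = 4.71

[H+] = 10^(-2.72) = 1.91 × 10^-3 M
At equilibrium [HA] = 0.19 − 1.91 × 10^-3 = 1.88 × 10^-1 M
Ka = [H+][A-]/[HA] = (1.91 × 10^-3)² / 1.88 × 10^-1 = 1.94 × 10^-5
pKa = -log(1.94 × 10^-5) = 4.71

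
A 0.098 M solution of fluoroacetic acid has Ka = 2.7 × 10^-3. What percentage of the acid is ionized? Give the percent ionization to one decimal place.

15.3%

FCH2COOH ⇌ FCH2COO- + H+; let x = [H+] at equilibrium.
Solve x² + 0.0027x − 0.000265 = 0 → x = 1.50 × 10^-2 M
Fraction ionized = 1.50 × 10^-2 / 0.098 = 0.1531 → 15.3%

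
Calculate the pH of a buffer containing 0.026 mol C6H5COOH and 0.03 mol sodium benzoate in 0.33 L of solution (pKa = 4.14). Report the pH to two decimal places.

pH = 4.20

pH = pKa + log([A⁻]/[HA]) = 4.14 + log(0.03/0.026)
pH = 4.14 + (+0.062) = 4.20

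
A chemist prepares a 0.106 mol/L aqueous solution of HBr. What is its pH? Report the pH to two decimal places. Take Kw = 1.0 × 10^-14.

HBr is a strong acid and dissociates completely, so [H+] = 0.106 M.
pH = -log(0.106) = 0.97

pH = 0.97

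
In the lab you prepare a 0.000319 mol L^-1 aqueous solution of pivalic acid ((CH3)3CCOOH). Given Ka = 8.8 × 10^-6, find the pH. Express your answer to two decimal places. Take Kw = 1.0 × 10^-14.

pH = 4.31

(CH3)3CCOOH ⇌ (CH3)3CCOO- + H+
From the ICE table, Ka = x²/(0.000319 − x) = 8.8 × 10^-6.
Here C₀/Ka ≈ 36.2, so the small-x approximation fails. Use the quadratic:
x = (−Ka + √(Ka² + 4·Ka·C₀))/2 = 4.88 × 10^-5 M
pH = −log(4.88 × 10^-5) = 4.31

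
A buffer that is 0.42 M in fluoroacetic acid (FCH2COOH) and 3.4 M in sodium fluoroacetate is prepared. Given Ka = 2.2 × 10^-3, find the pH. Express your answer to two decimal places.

pKa = −log(2.2 × 10^-3) = 2.658
pH = pKa + log([A⁻]/[HA]) = 2.658 + log(3.4/0.42)
pH = 2.658 + (+0.908) = 3.57

pH = 3.57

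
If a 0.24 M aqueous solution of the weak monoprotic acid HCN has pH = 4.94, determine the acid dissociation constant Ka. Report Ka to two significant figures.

Ka = 5.5 × 10^-10

[H+] = 10^(-4.94) = 1.15 × 10^-5 M
At equilibrium [HA] = 0.24 − 1.15 × 10^-5 = 2.40 × 10^-1 M
Ka = [H+][A-]/[HA] = (1.15 × 10^-5)² / 2.40 × 10^-1 = 5.5 × 10^-10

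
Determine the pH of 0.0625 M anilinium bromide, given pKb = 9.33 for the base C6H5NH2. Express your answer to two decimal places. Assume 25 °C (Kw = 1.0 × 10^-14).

pH = 2.94

C6H5NH3+ is the conjugate acid of the weak base C6H5NH2.
Kb = 10^(−9.33) = 4.68 × 10^-10
Ka = Kw/Kb = 1.0×10^-14 / 4.68 × 10^-10 = 2.14 × 10^-5
Ka = x²/(0.0625 − x) = 2.14 × 10^-5
Neglecting x in the denominator: x = √(2.14 × 10^-5 × 0.0625) = 1.16 × 10^-3 M
pH = −log(1.16 × 10^-3) = 2.94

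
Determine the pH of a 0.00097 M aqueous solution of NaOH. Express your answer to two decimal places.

pH = 10.99

NaOH is a strong base; [OH-] = 0.00097 M.
pOH = -log(0.00097) = 3.01
pH = 14.00 - 3.01 = 10.99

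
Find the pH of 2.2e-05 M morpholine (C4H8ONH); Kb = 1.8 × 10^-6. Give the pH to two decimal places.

C4H8ONH + H2O ⇌ C4H8ONH2+ + OH-
From the ICE table, Kb = [OH-]²/(2.2e-05 − [OH-]) = 1.8 × 10^-6.
Here C₀/Kb ≈ 12.2, so the small-[OH-] approximation fails. Use the quadratic:
[OH-] = [−1.8e-06 + √(1.8e-06² + 1.58e-10)]/2 = 5.46 × 10^-6 M
pOH = −log(5.46 × 10^-6) = 5.26; pH = 14.00 − 5.26 = 8.74

pH = 8.74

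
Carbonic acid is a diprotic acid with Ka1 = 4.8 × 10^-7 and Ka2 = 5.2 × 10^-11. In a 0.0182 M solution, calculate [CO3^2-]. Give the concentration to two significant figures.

First ionization gives [H+] ≈ [HCO3-] = 9.35 × 10^-5 M.
Second step: Ka2 = [H+][CO3^2-]/[HCO3-] ≈ [CO3^2-] (since [H+] ≈ [HCO3-]).
So [CO3^2-] ≈ Ka2.

5.2 × 10^-11 M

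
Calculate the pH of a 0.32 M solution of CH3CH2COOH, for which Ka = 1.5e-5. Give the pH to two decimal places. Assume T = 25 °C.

pH = 2.66

CH3CH2COOH ⇌ CH3CH2COO- + H+
Let x = [H+] at equilibrium. Ka = x²/(0.32 − x).
Neglecting x in the denominator: x = √(1.5 × 10^-5 × 0.32) = 2.19 × 10^-3 M
(x/C₀ = 0.68% < 5%, so the approximation holds.)
pH = −log[H+] = −log(2.19 × 10^-3) = 2.66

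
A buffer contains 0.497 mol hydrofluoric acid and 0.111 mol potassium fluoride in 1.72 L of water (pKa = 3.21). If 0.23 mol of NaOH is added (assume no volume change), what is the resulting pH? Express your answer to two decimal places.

After neutralization: n(HF) = 0.267 mol, n(F-) = 0.341 mol.
Henderson–Hasselbalch with mole ratio 0.341/0.267: pH = 3.21 + (+0.106)

pH = 3.32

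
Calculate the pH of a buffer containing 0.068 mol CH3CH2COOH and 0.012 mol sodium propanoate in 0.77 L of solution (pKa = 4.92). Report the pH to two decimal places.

pH = 4.17

Henderson–Hasselbalch: pH = pKa + log([CH3CH2COO-]/[CH3CH2COOH]) = 4.92 + log(0.012/0.068)
pH = 4.92 + (-0.753) = 4.17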